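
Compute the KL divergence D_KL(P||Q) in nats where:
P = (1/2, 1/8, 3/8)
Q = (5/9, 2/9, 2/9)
0.0716 nats

KL divergence: D_KL(P||Q) = Σ p(x) log(p(x)/q(x))

Computing term by term:
  x=0: 1/2 × log_e[(1/2)/(5/9)] = 1/2 × -0.1054 = -0.0527
  x=1: 1/8 × log_e[(1/8)/(2/9)] = 1/8 × -0.5754 = -0.0719
  x=2: 3/8 × log_e[(3/8)/(2/9)] = 3/8 × 0.5232 = 0.1962

D_KL(P||Q) = 0.0716 nats

Note: KL divergence is always non-negative and equals 0 iff P = Q.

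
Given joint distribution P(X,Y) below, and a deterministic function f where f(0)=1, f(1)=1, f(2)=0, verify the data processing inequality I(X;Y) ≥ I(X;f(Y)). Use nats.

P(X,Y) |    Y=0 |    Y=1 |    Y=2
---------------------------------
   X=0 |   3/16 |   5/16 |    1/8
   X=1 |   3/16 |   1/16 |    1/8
I(X;Y) = 0.0594, I(X;f(Y)) = 0.0109, inequality holds: 0.0594 ≥ 0.0109

Data Processing Inequality: For any Markov chain X → Y → Z, we have I(X;Y) ≥ I(X;Z).

Here Z = f(Y) is a deterministic function of Y, forming X → Y → Z.

Original I(X;Y) = 0.0594 nats

After applying f:
P(X,Z) where Z=f(Y):
- P(X,Z=0) = P(X,Y=2)
- P(X,Z=1) = P(X,Y=0) + P(X,Y=1)

I(X;Z) = I(X;f(Y)) = 0.0109 nats

Verification: 0.0594 ≥ 0.0109 ✓

Information cannot be created by processing; the function f can only lose information about X.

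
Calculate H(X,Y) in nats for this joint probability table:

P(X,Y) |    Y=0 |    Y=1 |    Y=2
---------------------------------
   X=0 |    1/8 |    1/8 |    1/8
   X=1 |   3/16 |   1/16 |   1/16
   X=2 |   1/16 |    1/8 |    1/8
2.1334 nats

Joint entropy is H(X,Y) = -Σ_{x,y} p(x,y) log p(x,y).

Summing over all non-zero entries:
H(X,Y) = -[1/8·log_e(1/8) + 1/8·log_e(1/8) + 1/8·log_e(1/8) + 3/16·log_e(3/16) + 1/16·log_e(1/16) + 1/16·log_e(1/16) + 1/16·log_e(1/16) + 1/8·log_e(1/8) + 1/8·log_e(1/8)]
H(X,Y) = 2.1334 nats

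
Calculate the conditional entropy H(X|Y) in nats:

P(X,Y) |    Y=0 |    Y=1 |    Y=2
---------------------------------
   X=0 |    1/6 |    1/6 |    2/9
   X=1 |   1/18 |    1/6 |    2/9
0.6641 nats

Using the chain rule: H(X|Y) = H(X,Y) - H(Y)

First, compute H(X,Y) = 1.7249 nats

Marginal P(Y) = (2/9, 1/3, 4/9)
H(Y) = 1.0609 nats

H(X|Y) = H(X,Y) - H(Y) = 1.7249 - 1.0609 = 0.6641 nats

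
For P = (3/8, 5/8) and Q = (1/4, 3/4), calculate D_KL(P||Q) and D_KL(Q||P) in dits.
D_KL(P||Q) = 0.0165, D_KL(Q||P) = 0.0154

KL divergence is not symmetric: D_KL(P||Q) ≠ D_KL(Q||P) in general.

D_KL(P||Q) = 0.0165 dits
D_KL(Q||P) = 0.0154 dits

No, they are not equal!

This asymmetry is why KL divergence is not a true distance metric.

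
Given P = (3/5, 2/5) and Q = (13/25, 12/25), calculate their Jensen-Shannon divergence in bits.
0.0047 bits

Jensen-Shannon divergence is:
JSD(P||Q) = 0.5 × D_KL(P||M) + 0.5 × D_KL(Q||M)
where M = 0.5 × (P + Q) is the mixture distribution.

M = 0.5 × (3/5, 2/5) + 0.5 × (13/25, 12/25) = (14/25, 11/25)

D_KL(P||M) = 0.0047 bits
D_KL(Q||M) = 0.0047 bits

JSD(P||Q) = 0.5 × 0.0047 + 0.5 × 0.0047 = 0.0047 bits

Unlike KL divergence, JSD is symmetric and bounded: 0 ≤ JSD ≤ log(2).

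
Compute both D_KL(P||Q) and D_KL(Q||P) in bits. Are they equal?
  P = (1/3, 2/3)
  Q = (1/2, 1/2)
D_KL(P||Q) = 0.0817, D_KL(Q||P) = 0.0850

KL divergence is not symmetric: D_KL(P||Q) ≠ D_KL(Q||P) in general.

D_KL(P||Q) = 0.0817 bits
D_KL(Q||P) = 0.0850 bits

No, they are not equal!

This asymmetry is why KL divergence is not a true distance metric.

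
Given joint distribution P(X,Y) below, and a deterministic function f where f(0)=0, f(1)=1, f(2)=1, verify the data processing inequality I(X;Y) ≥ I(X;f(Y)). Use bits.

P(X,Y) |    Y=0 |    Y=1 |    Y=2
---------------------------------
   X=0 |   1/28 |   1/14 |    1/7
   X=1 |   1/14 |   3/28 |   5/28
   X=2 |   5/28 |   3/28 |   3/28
I(X;Y) = 0.0766, I(X;f(Y)) = 0.0669, inequality holds: 0.0766 ≥ 0.0669

Data Processing Inequality: For any Markov chain X → Y → Z, we have I(X;Y) ≥ I(X;Z).

Here Z = f(Y) is a deterministic function of Y, forming X → Y → Z.

Original I(X;Y) = 0.0766 bits

After applying f:
P(X,Z) where Z=f(Y):
- P(X,Z=0) = P(X,Y=0)
- P(X,Z=1) = P(X,Y=1) + P(X,Y=2)

I(X;Z) = I(X;f(Y)) = 0.0669 bits

Verification: 0.0766 ≥ 0.0669 ✓

Information cannot be created by processing; the function f can only lose information about X.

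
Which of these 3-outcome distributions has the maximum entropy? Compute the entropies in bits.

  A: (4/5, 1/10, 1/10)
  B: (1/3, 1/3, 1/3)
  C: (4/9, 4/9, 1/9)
B

For a discrete distribution over n outcomes, entropy is maximized by the uniform distribution.

Computing entropies:
H(A) = 0.9219 bits
H(B) = 1.5850 bits
H(C) = 1.3921 bits

The uniform distribution (where all probabilities equal 1/3) achieves the maximum entropy of log_2(3) = 1.5850 bits.

Distribution B has the highest entropy.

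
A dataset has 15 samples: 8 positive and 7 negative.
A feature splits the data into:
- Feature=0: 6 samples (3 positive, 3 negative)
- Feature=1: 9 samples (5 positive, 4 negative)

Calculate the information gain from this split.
0.0021 bits

Information Gain = H(Y) - H(Y|Feature)

Before split:
P(positive) = 8/15 = 0.5333
H(Y) = 0.9968 bits

After split:
Feature=0: H = 1.0000 bits (weight = 6/15)
Feature=1: H = 0.9911 bits (weight = 9/15)
H(Y|Feature) = (6/15)×1.0000 + (9/15)×0.9911 = 0.9946 bits

Information Gain = 0.9968 - 0.9946 = 0.0021 bits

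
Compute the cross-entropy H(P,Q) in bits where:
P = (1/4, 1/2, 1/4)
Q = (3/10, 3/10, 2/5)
1.6332 bits

Cross-entropy: H(P,Q) = -Σ p(x) log q(x)

Alternatively: H(P,Q) = H(P) + D_KL(P||Q)
H(P) = 1.5000 bits
D_KL(P||Q) = 0.1332 bits

H(P,Q) = 1.5000 + 0.1332 = 1.6332 bits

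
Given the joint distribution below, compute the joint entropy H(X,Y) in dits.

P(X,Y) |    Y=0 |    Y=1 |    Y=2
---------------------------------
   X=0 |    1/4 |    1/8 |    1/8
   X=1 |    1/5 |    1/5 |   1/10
0.7559 dits

Joint entropy is H(X,Y) = -Σ_{x,y} p(x,y) log p(x,y).

Summing over all non-zero entries:
H(X,Y) = -[1/4·log_10(1/4) + 1/8·log_10(1/8) + 1/8·log_10(1/8) + 1/5·log_10(1/5) + 1/5·log_10(1/5) + 1/10·log_10(1/10)]
H(X,Y) = 0.7559 dits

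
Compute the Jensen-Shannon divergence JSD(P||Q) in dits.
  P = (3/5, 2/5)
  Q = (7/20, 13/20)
0.0138 dits

Jensen-Shannon divergence is:
JSD(P||Q) = 0.5 × D_KL(P||M) + 0.5 × D_KL(Q||M)
where M = 0.5 × (P + Q) is the mixture distribution.

M = 0.5 × (3/5, 2/5) + 0.5 × (7/20, 13/20) = (19/40, 21/40)

D_KL(P||M) = 0.0136 dits
D_KL(Q||M) = 0.0139 dits

JSD(P||Q) = 0.5 × 0.0136 + 0.5 × 0.0139 = 0.0138 dits

Unlike KL divergence, JSD is symmetric and bounded: 0 ≤ JSD ≤ log(2).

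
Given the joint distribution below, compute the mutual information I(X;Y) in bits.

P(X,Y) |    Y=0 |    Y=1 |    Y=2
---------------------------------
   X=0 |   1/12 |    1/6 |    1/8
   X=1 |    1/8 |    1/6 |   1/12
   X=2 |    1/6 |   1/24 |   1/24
0.1005 bits

Mutual information: I(X;Y) = H(X) + H(Y) - H(X,Y)

Marginals:
P(X) = (3/8, 3/8, 1/4), H(X) = 1.5613 bits
P(Y) = (3/8, 3/8, 1/4), H(Y) = 1.5613 bits

Joint entropy: H(X,Y) = 3.0221 bits

I(X;Y) = 1.5613 + 1.5613 - 3.0221 = 0.1005 bits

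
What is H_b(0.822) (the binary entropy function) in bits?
0.6757 bits

The binary entropy function is:
H(p) = -p log(p) - (1-p) log(1-p)

H(0.822) = -0.822 × log_2(0.822) - 0.178 × log_2(0.178)
H(0.822) = 0.6757 bits

Note: Binary entropy is maximized at p=0.5 (H=1 bit) and minimized at p=0 or p=1 (H=0).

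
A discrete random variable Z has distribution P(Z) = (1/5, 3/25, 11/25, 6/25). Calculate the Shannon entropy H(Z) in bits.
1.8467 bits

Shannon entropy is H(X) = -Σ p(x) log p(x).

For P = (1/5, 3/25, 11/25, 6/25):
H = -1/5 × log_2(1/5) -3/25 × log_2(3/25) -11/25 × log_2(11/25) -6/25 × log_2(6/25)
H = 1.8467 bits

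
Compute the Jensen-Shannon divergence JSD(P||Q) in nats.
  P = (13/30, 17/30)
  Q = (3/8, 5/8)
0.0018 nats

Jensen-Shannon divergence is:
JSD(P||Q) = 0.5 × D_KL(P||M) + 0.5 × D_KL(Q||M)
where M = 0.5 × (P + Q) is the mixture distribution.

M = 0.5 × (13/30, 17/30) + 0.5 × (3/8, 5/8) = (0.404167, 0.595833)

D_KL(P||M) = 0.0018 nats
D_KL(Q||M) = 0.0018 nats

JSD(P||Q) = 0.5 × 0.0018 + 0.5 × 0.0018 = 0.0018 nats

Unlike KL divergence, JSD is symmetric and bounded: 0 ≤ JSD ≤ log(2).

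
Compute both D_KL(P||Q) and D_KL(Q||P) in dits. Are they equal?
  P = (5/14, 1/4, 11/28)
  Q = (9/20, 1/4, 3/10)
D_KL(P||Q) = 0.0102, D_KL(Q||P) = 0.0100

KL divergence is not symmetric: D_KL(P||Q) ≠ D_KL(Q||P) in general.

D_KL(P||Q) = 0.0102 dits
D_KL(Q||P) = 0.0100 dits

No, they are not equal!

This asymmetry is why KL divergence is not a true distance metric.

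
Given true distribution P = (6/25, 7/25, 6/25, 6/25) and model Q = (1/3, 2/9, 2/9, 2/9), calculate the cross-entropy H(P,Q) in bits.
2.0295 bits

Cross-entropy: H(P,Q) = -Σ p(x) log q(x)

Alternatively: H(P,Q) = H(P) + D_KL(P||Q)
H(P) = 1.9966 bits
D_KL(P||Q) = 0.0329 bits

H(P,Q) = 1.9966 + 0.0329 = 2.0295 bits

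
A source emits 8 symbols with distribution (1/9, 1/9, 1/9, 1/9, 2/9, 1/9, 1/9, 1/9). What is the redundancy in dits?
0.0157 dits

Redundancy measures how far a source is from maximum entropy:
R = H_max - H(X)

Maximum entropy for 8 symbols: H_max = log_10(8) = 0.9031 dits
Actual entropy: H(X) = 0.8873 dits
Redundancy: R = 0.9031 - 0.8873 = 0.0157 dits

This redundancy represents potential for compression: the source could be compressed by 0.0157 dits per symbol.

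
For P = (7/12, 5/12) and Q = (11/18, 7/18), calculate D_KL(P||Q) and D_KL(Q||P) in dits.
D_KL(P||Q) = 0.0007, D_KL(Q||P) = 0.0007

KL divergence is not symmetric: D_KL(P||Q) ≠ D_KL(Q||P) in general.

D_KL(P||Q) = 0.0007 dits
D_KL(Q||P) = 0.0007 dits

In this case they happen to be equal (to 4 decimal places).

This asymmetry is why KL divergence is not a true distance metric.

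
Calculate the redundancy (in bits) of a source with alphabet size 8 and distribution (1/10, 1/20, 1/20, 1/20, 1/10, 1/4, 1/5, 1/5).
0.2586 bits

Redundancy measures how far a source is from maximum entropy:
R = H_max - H(X)

Maximum entropy for 8 symbols: H_max = log_2(8) = 3.0000 bits
Actual entropy: H(X) = 2.7414 bits
Redundancy: R = 3.0000 - 2.7414 = 0.2586 bits

This redundancy represents potential for compression: the source could be compressed by 0.2586 bits per symbol.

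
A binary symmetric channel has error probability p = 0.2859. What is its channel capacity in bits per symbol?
0.1366 bits

For a binary symmetric channel (BSC) with error probability p:
Capacity C = 1 - H(p) bits per symbol

where H(p) = -p log₂(p) - (1-p) log₂(1-p) is the binary entropy function.

H(0.2859) = 0.8634 bits
C = 1 - 0.8634 = 0.1366 bits per symbol

This means we can reliably transmit up to 0.1366 bits of information per channel use.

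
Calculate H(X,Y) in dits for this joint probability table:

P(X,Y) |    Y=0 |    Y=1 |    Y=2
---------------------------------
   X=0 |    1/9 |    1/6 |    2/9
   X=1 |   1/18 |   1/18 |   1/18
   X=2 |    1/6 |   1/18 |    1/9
0.8955 dits

Joint entropy is H(X,Y) = -Σ_{x,y} p(x,y) log p(x,y).

Summing over all non-zero entries:
H(X,Y) = -[1/9·log_10(1/9) + 1/6·log_10(1/6) + 2/9·log_10(2/9) + 1/18·log_10(1/18) + 1/18·log_10(1/18) + 1/18·log_10(1/18) + 1/6·log_10(1/6) + 1/18·log_10(1/18) + 1/9·log_10(1/9)]
H(X,Y) = 0.8955 dits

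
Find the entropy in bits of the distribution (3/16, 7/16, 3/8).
1.5052 bits

Shannon entropy is H(X) = -Σ p(x) log p(x).

For P = (3/16, 7/16, 3/8):
H = -3/16 × log_2(3/16) -7/16 × log_2(7/16) -3/8 × log_2(3/8)
H = 1.5052 bits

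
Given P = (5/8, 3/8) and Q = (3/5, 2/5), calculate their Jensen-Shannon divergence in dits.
0.0001 dits

Jensen-Shannon divergence is:
JSD(P||Q) = 0.5 × D_KL(P||M) + 0.5 × D_KL(Q||M)
where M = 0.5 × (P + Q) is the mixture distribution.

M = 0.5 × (5/8, 3/8) + 0.5 × (3/5, 2/5) = (0.6125, 0.3875)

D_KL(P||M) = 0.0001 dits
D_KL(Q||M) = 0.0001 dits

JSD(P||Q) = 0.5 × 0.0001 + 0.5 × 0.0001 = 0.0001 dits

Unlike KL divergence, JSD is symmetric and bounded: 0 ≤ JSD ≤ log(2).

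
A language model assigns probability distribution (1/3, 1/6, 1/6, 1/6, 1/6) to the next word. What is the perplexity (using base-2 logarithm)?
4.7622

Perplexity is 2^H (or exp(H) for natural log).

First, H = -Σ p log p = 2.2516 bits
Perplexity = 2^2.2516 = 4.7622

Interpretation: The model's uncertainty is equivalent to choosing uniformly among 4.8 options.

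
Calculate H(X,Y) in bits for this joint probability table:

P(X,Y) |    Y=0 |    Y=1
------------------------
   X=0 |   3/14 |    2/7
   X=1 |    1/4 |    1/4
1.9926 bits

Joint entropy is H(X,Y) = -Σ_{x,y} p(x,y) log p(x,y).

Summing over all non-zero entries:
H(X,Y) = -[3/14·log_2(3/14) + 2/7·log_2(2/7) + 1/4·log_2(1/4) + 1/4·log_2(1/4)]
H(X,Y) = 1.9926 bits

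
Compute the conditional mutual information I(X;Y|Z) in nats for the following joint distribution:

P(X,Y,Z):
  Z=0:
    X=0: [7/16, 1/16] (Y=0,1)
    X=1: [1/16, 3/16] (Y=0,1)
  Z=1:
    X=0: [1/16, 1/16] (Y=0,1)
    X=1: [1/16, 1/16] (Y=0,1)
0.1484 nats

Conditional mutual information: I(X;Y|Z) = H(X|Z) + H(Y|Z) - H(X,Y|Z)

H(Z) = 0.5623
H(X,Z) = 1.2130 → H(X|Z) = 0.6507
H(Y,Z) = 1.2130 → H(Y|Z) = 0.6507
H(X,Y,Z) = 1.7153 → H(X,Y|Z) = 1.1529

I(X;Y|Z) = 0.6507 + 0.6507 - 1.1529 = 0.1484 nats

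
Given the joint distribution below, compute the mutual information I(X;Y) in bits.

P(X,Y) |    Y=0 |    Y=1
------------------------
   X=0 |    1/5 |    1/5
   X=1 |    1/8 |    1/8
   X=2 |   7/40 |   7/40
0.0000 bits

Mutual information: I(X;Y) = H(X) + H(Y) - H(X,Y)

Marginals:
P(X) = (2/5, 1/4, 7/20), H(X) = 1.5589 bits
P(Y) = (1/2, 1/2), H(Y) = 1.0000 bits

Joint entropy: H(X,Y) = 2.5589 bits

I(X;Y) = 1.5589 + 1.0000 - 2.5589 = 0.0000 bits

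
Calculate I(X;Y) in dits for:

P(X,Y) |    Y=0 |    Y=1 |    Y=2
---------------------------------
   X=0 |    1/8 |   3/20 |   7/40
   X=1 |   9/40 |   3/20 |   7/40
0.0041 dits

Mutual information: I(X;Y) = H(X) + H(Y) - H(X,Y)

Marginals:
P(X) = (9/20, 11/20), H(X) = 0.2989 dits
P(Y) = (7/20, 3/10, 7/20), H(Y) = 0.4760 dits

Joint entropy: H(X,Y) = 0.7708 dits

I(X;Y) = 0.2989 + 0.4760 - 0.7708 = 0.0041 dits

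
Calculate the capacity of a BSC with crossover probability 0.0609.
0.6690 bits

For a binary symmetric channel (BSC) with error probability p:
Capacity C = 1 - H(p) bits per symbol

where H(p) = -p log₂(p) - (1-p) log₂(1-p) is the binary entropy function.

H(0.0609) = 0.3310 bits
C = 1 - 0.3310 = 0.6690 bits per symbol

This means we can reliably transmit up to 0.6690 bits of information per channel use.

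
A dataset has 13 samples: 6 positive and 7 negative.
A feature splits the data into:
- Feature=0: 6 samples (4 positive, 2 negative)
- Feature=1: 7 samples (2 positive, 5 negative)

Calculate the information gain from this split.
0.1071 bits

Information Gain = H(Y) - H(Y|Feature)

Before split:
P(positive) = 6/13 = 0.4615
H(Y) = 0.9957 bits

After split:
Feature=0: H = 0.9183 bits (weight = 6/13)
Feature=1: H = 0.8631 bits (weight = 7/13)
H(Y|Feature) = (6/13)×0.9183 + (7/13)×0.8631 = 0.8886 bits

Information Gain = 0.9957 - 0.8886 = 0.1071 bits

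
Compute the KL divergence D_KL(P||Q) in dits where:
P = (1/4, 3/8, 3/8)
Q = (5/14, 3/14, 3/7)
0.0307 dits

KL divergence: D_KL(P||Q) = Σ p(x) log(p(x)/q(x))

Computing term by term:
  x=0: 1/4 × log_10[(1/4)/(5/14)] = 1/4 × -0.1549 = -0.0387
  x=1: 3/8 × log_10[(3/8)/(3/14)] = 3/8 × 0.2430 = 0.0911
  x=2: 3/8 × log_10[(3/8)/(3/7)] = 3/8 × -0.0580 = -0.0217

D_KL(P||Q) = 0.0307 dits

Note: KL divergence is always non-negative and equals 0 iff P = Q.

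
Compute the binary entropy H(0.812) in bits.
0.6973 bits

The binary entropy function is:
H(p) = -p log(p) - (1-p) log(1-p)

H(0.812) = -0.812 × log_2(0.812) - 0.188 × log_2(0.188)
H(0.812) = 0.6973 bits

Note: Binary entropy is maximized at p=0.5 (H=1 bit) and minimized at p=0 or p=1 (H=0).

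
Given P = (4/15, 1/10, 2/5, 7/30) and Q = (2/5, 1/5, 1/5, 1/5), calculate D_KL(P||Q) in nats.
0.1358 nats

KL divergence: D_KL(P||Q) = Σ p(x) log(p(x)/q(x))

Computing term by term:
  x=0: 4/15 × log_e[(4/15)/(2/5)] = 4/15 × -0.4055 = -0.1081
  x=1: 1/10 × log_e[(1/10)/(1/5)] = 1/10 × -0.6931 = -0.0693
  x=2: 2/5 × log_e[(2/5)/(1/5)] = 2/5 × 0.6931 = 0.2773
  x=3: 7/30 × log_e[(7/30)/(1/5)] = 7/30 × 0.1542 = 0.0360

D_KL(P||Q) = 0.1358 nats

Note: KL divergence is always non-negative and equals 0 iff P = Q.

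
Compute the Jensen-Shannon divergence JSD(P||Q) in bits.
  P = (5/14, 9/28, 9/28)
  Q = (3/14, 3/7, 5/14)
0.0192 bits

Jensen-Shannon divergence is:
JSD(P||Q) = 0.5 × D_KL(P||M) + 0.5 × D_KL(Q||M)
where M = 0.5 × (P + Q) is the mixture distribution.

M = 0.5 × (5/14, 9/28, 9/28) + 0.5 × (3/14, 3/7, 5/14) = (2/7, 3/8, 0.339286)

D_KL(P||M) = 0.0184 bits
D_KL(Q||M) = 0.0201 bits

JSD(P||Q) = 0.5 × 0.0184 + 0.5 × 0.0201 = 0.0192 bits

Unlike KL divergence, JSD is symmetric and bounded: 0 ≤ JSD ≤ log(2).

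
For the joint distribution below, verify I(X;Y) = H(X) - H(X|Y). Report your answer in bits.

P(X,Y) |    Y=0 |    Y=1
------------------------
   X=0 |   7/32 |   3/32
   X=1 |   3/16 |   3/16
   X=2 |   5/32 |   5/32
I(X;Y) = 0.0258 bits

Mutual information has multiple equivalent forms:
- I(X;Y) = H(X) - H(X|Y)
- I(X;Y) = H(Y) - H(Y|X)
- I(X;Y) = H(X) + H(Y) - H(X,Y)

Computing all quantities:
H(X) = 1.5794, H(Y) = 0.9887, H(X,Y) = 2.5423
H(X|Y) = 1.5536, H(Y|X) = 0.9629

Verification:
H(X) - H(X|Y) = 1.5794 - 1.5536 = 0.0258
H(Y) - H(Y|X) = 0.9887 - 0.9629 = 0.0258
H(X) + H(Y) - H(X,Y) = 1.5794 + 0.9887 - 2.5423 = 0.0258

All forms give I(X;Y) = 0.0258 bits. ✓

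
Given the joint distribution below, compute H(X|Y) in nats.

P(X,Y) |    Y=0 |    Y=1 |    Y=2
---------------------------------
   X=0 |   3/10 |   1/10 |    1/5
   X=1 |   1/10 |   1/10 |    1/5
0.6408 nats

Using the chain rule: H(X|Y) = H(X,Y) - H(Y)

First, compute H(X,Y) = 1.6957 nats

Marginal P(Y) = (2/5, 1/5, 2/5)
H(Y) = 1.0549 nats

H(X|Y) = H(X,Y) - H(Y) = 1.6957 - 1.0549 = 0.6408 nats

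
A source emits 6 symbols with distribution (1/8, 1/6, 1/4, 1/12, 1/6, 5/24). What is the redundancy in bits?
0.0781 bits

Redundancy measures how far a source is from maximum entropy:
R = H_max - H(X)

Maximum entropy for 6 symbols: H_max = log_2(6) = 2.5850 bits
Actual entropy: H(X) = 2.5069 bits
Redundancy: R = 2.5850 - 2.5069 = 0.0781 bits

This redundancy represents potential for compression: the source could be compressed by 0.0781 bits per symbol.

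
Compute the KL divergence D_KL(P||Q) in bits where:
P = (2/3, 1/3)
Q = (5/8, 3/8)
0.0054 bits

KL divergence: D_KL(P||Q) = Σ p(x) log(p(x)/q(x))

Computing term by term:
  x=0: 2/3 × log_2[(2/3)/(5/8)] = 2/3 × 0.0931 = 0.0621
  x=1: 1/3 × log_2[(1/3)/(3/8)] = 1/3 × -0.1699 = -0.0566

D_KL(P||Q) = 0.0054 bits

Note: KL divergence is always non-negative and equals 0 iff P = Q.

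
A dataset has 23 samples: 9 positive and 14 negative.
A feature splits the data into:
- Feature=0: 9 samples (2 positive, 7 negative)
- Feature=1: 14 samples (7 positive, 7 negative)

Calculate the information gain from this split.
0.0579 bits

Information Gain = H(Y) - H(Y|Feature)

Before split:
P(positive) = 9/23 = 0.3913
H(Y) = 0.9656 bits

After split:
Feature=0: H = 0.7642 bits (weight = 9/23)
Feature=1: H = 1.0000 bits (weight = 14/23)
H(Y|Feature) = (9/23)×0.7642 + (14/23)×1.0000 = 0.9077 bits

Information Gain = 0.9656 - 0.9077 = 0.0579 bits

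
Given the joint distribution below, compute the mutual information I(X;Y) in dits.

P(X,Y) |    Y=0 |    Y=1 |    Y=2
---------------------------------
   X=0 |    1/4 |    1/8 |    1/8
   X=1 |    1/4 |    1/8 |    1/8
0.0000 dits

Mutual information: I(X;Y) = H(X) + H(Y) - H(X,Y)

Marginals:
P(X) = (1/2, 1/2), H(X) = 0.3010 dits
P(Y) = (1/2, 1/4, 1/4), H(Y) = 0.4515 dits

Joint entropy: H(X,Y) = 0.7526 dits

I(X;Y) = 0.3010 + 0.4515 - 0.7526 = 0.0000 dits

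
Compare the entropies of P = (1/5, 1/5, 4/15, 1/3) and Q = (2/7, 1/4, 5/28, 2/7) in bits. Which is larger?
Q

Computing entropies in bits:
H(P) = 1.9656
H(Q) = 1.9766

Distribution Q has higher entropy.

Intuition: The distribution closer to uniform (more spread out) has higher entropy.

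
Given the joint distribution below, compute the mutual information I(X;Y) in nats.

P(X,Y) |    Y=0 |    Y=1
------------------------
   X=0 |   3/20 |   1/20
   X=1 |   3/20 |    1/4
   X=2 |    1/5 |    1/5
0.0388 nats

Mutual information: I(X;Y) = H(X) + H(Y) - H(X,Y)

Marginals:
P(X) = (1/5, 2/5, 2/5), H(X) = 1.0549 nats
P(Y) = (1/2, 1/2), H(Y) = 0.6931 nats

Joint entropy: H(X,Y) = 1.7093 nats

I(X;Y) = 1.0549 + 0.6931 - 1.7093 = 0.0388 nats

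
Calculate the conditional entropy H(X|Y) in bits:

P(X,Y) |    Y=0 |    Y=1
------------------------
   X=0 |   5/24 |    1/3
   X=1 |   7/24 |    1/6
0.9491 bits

Using the chain rule: H(X|Y) = H(X,Y) - H(Y)

First, compute H(X,Y) = 1.9491 bits

Marginal P(Y) = (1/2, 1/2)
H(Y) = 1.0000 bits

H(X|Y) = H(X,Y) - H(Y) = 1.9491 - 1.0000 = 0.9491 bits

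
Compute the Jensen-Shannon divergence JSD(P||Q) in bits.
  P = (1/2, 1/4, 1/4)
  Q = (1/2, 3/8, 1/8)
0.0244 bits

Jensen-Shannon divergence is:
JSD(P||Q) = 0.5 × D_KL(P||M) + 0.5 × D_KL(Q||M)
where M = 0.5 × (P + Q) is the mixture distribution.

M = 0.5 × (1/2, 1/4, 1/4) + 0.5 × (1/2, 3/8, 1/8) = (1/2, 5/16, 3/16)

D_KL(P||M) = 0.0233 bits
D_KL(Q||M) = 0.0255 bits

JSD(P||Q) = 0.5 × 0.0233 + 0.5 × 0.0255 = 0.0244 bits

Unlike KL divergence, JSD is symmetric and bounded: 0 ≤ JSD ≤ log(2).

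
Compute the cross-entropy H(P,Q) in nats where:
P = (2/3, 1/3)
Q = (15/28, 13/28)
0.6719 nats

Cross-entropy: H(P,Q) = -Σ p(x) log q(x)

Alternatively: H(P,Q) = H(P) + D_KL(P||Q)
H(P) = 0.6365 nats
D_KL(P||Q) = 0.0353 nats

H(P,Q) = 0.6365 + 0.0353 = 0.6719 nats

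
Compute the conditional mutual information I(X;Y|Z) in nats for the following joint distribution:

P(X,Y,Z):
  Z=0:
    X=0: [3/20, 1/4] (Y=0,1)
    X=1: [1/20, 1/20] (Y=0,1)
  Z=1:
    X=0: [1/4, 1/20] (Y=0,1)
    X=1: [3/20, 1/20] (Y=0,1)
0.0051 nats

Conditional mutual information: I(X;Y|Z) = H(X|Z) + H(Y|Z) - H(X,Y|Z)

H(Z) = 0.6931
H(X,Z) = 1.2799 → H(X|Z) = 0.5867
H(Y,Z) = 1.2799 → H(Y|Z) = 0.5867
H(X,Y,Z) = 1.8614 → H(X,Y|Z) = 1.1683

I(X;Y|Z) = 0.5867 + 0.5867 - 1.1683 = 0.0051 nats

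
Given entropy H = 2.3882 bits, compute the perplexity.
5.2350

Perplexity is 2^H (or exp(H) for natural log).

H = 2.3882 bits
Perplexity = 2^2.3882 = 5.2350

Interpretation: The model's uncertainty is equivalent to choosing uniformly among 5.2 options.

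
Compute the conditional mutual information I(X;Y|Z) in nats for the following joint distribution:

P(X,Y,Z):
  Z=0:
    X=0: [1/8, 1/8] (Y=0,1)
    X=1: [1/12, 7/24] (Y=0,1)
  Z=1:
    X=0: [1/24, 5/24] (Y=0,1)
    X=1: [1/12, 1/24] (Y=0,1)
0.0724 nats

Conditional mutual information: I(X;Y|Z) = H(X|Z) + H(Y|Z) - H(X,Y|Z)

H(Z) = 0.6616
H(X,Z) = 1.3209 → H(X|Z) = 0.6593
H(Y,Z) = 1.2981 → H(Y|Z) = 0.6365
H(X,Y,Z) = 1.8850 → H(X,Y|Z) = 1.2235

I(X;Y|Z) = 0.6593 + 0.6365 - 1.2235 = 0.0724 nats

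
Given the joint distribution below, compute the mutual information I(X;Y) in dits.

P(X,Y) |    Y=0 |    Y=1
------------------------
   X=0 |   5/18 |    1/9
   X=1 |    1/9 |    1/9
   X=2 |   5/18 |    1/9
0.0075 dits

Mutual information: I(X;Y) = H(X) + H(Y) - H(X,Y)

Marginals:
P(X) = (7/18, 2/9, 7/18), H(X) = 0.4642 dits
P(Y) = (2/3, 1/3), H(Y) = 0.2764 dits

Joint entropy: H(X,Y) = 0.7332 dits

I(X;Y) = 0.4642 + 0.2764 - 0.7332 = 0.0075 dits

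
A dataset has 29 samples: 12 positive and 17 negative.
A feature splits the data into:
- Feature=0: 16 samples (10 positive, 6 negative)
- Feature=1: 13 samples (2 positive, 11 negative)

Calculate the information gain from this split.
0.1742 bits

Information Gain = H(Y) - H(Y|Feature)

Before split:
P(positive) = 12/29 = 0.4138
H(Y) = 0.9784 bits

After split:
Feature=0: H = 0.9544 bits (weight = 16/29)
Feature=1: H = 0.6194 bits (weight = 13/29)
H(Y|Feature) = (16/29)×0.9544 + (13/29)×0.6194 = 0.8042 bits

Information Gain = 0.9784 - 0.8042 = 0.1742 bits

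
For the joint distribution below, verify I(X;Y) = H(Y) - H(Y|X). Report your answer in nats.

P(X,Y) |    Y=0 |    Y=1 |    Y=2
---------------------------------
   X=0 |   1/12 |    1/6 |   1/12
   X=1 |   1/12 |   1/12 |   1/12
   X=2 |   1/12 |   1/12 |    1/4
I(X;Y) = 0.0604 nats

Mutual information has multiple equivalent forms:
- I(X;Y) = H(X) - H(X|Y)
- I(X;Y) = H(Y) - H(Y|X)
- I(X;Y) = H(X) + H(Y) - H(X,Y)

Computing all quantities:
H(X) = 1.0776, H(Y) = 1.0776, H(X,Y) = 2.0947
H(X|Y) = 1.0172, H(Y|X) = 1.0172

Verification:
H(X) - H(X|Y) = 1.0776 - 1.0172 = 0.0604
H(Y) - H(Y|X) = 1.0776 - 1.0172 = 0.0604
H(X) + H(Y) - H(X,Y) = 1.0776 + 1.0776 - 2.0947 = 0.0604

All forms give I(X;Y) = 0.0604 nats. ✓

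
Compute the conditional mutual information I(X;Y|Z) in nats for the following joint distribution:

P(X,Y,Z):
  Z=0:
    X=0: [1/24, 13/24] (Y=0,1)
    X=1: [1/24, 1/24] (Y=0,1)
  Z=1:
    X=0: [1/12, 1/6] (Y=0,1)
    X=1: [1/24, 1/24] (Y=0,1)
0.0469 nats

Conditional mutual information: I(X;Y|Z) = H(X|Z) + H(Y|Z) - H(X,Y|Z)

H(Z) = 0.6365
H(X,Z) = 1.0751 → H(X|Z) = 0.4386
H(Y,Z) = 1.1082 → H(Y|Z) = 0.4717
H(X,Y,Z) = 1.4999 → H(X,Y|Z) = 0.8634

I(X;Y|Z) = 0.4386 + 0.4717 - 0.8634 = 0.0469 nats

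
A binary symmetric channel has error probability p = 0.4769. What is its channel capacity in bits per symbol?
0.0015 bits

For a binary symmetric channel (BSC) with error probability p:
Capacity C = 1 - H(p) bits per symbol

where H(p) = -p log₂(p) - (1-p) log₂(1-p) is the binary entropy function.

H(0.4769) = 0.9985 bits
C = 1 - 0.9985 = 0.0015 bits per symbol

This means we can reliably transmit up to 0.0015 bits of information per channel use.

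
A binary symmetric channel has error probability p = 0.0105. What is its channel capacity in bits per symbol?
0.9159 bits

For a binary symmetric channel (BSC) with error probability p:
Capacity C = 1 - H(p) bits per symbol

where H(p) = -p log₂(p) - (1-p) log₂(1-p) is the binary entropy function.

H(0.0105) = 0.0841 bits
C = 1 - 0.0841 = 0.9159 bits per symbol

This means we can reliably transmit up to 0.9159 bits of information per channel use.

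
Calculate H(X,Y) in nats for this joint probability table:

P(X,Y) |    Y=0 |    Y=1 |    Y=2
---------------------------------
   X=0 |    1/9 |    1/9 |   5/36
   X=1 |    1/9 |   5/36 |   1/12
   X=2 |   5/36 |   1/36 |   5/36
2.1357 nats

Joint entropy is H(X,Y) = -Σ_{x,y} p(x,y) log p(x,y).

Summing over all non-zero entries:
H(X,Y) = -[1/9·log_e(1/9) + 1/9·log_e(1/9) + 5/36·log_e(5/36) + 1/9·log_e(1/9) + 5/36·log_e(5/36) + 1/12·log_e(1/12) + 5/36·log_e(5/36) + 1/36·log_e(1/36) + 5/36·log_e(5/36)]
H(X,Y) = 2.1357 nats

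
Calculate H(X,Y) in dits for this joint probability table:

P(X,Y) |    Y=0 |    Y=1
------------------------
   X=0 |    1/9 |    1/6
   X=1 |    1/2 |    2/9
0.5314 dits

Joint entropy is H(X,Y) = -Σ_{x,y} p(x,y) log p(x,y).

Summing over all non-zero entries:
H(X,Y) = -[1/9·log_10(1/9) + 1/6·log_10(1/6) + 1/2·log_10(1/2) + 2/9·log_10(2/9)]
H(X,Y) = 0.5314 dits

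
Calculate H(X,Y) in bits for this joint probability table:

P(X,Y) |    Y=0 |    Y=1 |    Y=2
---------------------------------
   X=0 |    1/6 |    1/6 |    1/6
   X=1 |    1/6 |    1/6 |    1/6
2.5850 bits

Joint entropy is H(X,Y) = -Σ_{x,y} p(x,y) log p(x,y).

Summing over all non-zero entries:
H(X,Y) = -[1/6·log_2(1/6) + 1/6·log_2(1/6) + 1/6·log_2(1/6) + 1/6·log_2(1/6) + 1/6·log_2(1/6) + 1/6·log_2(1/6)]
H(X,Y) = 2.5850 bits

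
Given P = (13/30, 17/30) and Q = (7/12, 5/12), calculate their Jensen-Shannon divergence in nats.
0.0113 nats

Jensen-Shannon divergence is:
JSD(P||Q) = 0.5 × D_KL(P||M) + 0.5 × D_KL(Q||M)
where M = 0.5 × (P + Q) is the mixture distribution.

M = 0.5 × (13/30, 17/30) + 0.5 × (7/12, 5/12) = (0.508333, 0.491667)

D_KL(P||M) = 0.0113 nats
D_KL(Q||M) = 0.0113 nats

JSD(P||Q) = 0.5 × 0.0113 + 0.5 × 0.0113 = 0.0113 nats

Unlike KL divergence, JSD is symmetric and bounded: 0 ≤ JSD ≤ log(2).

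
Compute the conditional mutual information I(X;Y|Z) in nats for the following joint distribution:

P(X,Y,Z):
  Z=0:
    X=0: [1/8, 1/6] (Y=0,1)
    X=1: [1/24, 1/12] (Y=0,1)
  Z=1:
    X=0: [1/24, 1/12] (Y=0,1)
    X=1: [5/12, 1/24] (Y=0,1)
0.0856 nats

Conditional mutual information: I(X;Y|Z) = H(X|Z) + H(Y|Z) - H(X,Y|Z)

H(Z) = 0.6792
H(X,Z) = 1.2368 → H(X|Z) = 0.5576
H(Y,Z) = 1.2627 → H(Y|Z) = 0.5835
H(X,Y,Z) = 1.7347 → H(X,Y|Z) = 1.0555

I(X;Y|Z) = 0.5576 + 0.5835 - 1.0555 = 0.0856 nats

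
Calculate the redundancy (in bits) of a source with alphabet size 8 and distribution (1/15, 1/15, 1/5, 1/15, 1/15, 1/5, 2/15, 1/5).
0.1774 bits

Redundancy measures how far a source is from maximum entropy:
R = H_max - H(X)

Maximum entropy for 8 symbols: H_max = log_2(8) = 3.0000 bits
Actual entropy: H(X) = 2.8226 bits
Redundancy: R = 3.0000 - 2.8226 = 0.1774 bits

This redundancy represents potential for compression: the source could be compressed by 0.1774 bits per symbol.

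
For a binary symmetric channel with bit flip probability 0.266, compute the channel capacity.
0.1643 bits

For a binary symmetric channel (BSC) with error probability p:
Capacity C = 1 - H(p) bits per symbol

where H(p) = -p log₂(p) - (1-p) log₂(1-p) is the binary entropy function.

H(0.266) = 0.8357 bits
C = 1 - 0.8357 = 0.1643 bits per symbol

This means we can reliably transmit up to 0.1643 bits of information per channel use.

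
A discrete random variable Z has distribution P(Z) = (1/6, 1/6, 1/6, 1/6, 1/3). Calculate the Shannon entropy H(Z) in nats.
1.5607 nats

Shannon entropy is H(X) = -Σ p(x) log p(x).

For P = (1/6, 1/6, 1/6, 1/6, 1/3):
H = -1/6 × log_e(1/6) -1/6 × log_e(1/6) -1/6 × log_e(1/6) -1/6 × log_e(1/6) -1/3 × log_e(1/3)
H = 1.5607 nats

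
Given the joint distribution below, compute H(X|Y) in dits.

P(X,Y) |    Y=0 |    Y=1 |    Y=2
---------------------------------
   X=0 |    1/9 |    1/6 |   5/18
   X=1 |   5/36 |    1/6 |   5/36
0.2901 dits

Using the chain rule: H(X|Y) = H(X,Y) - H(Y)

First, compute H(X,Y) = 0.7581 dits

Marginal P(Y) = (1/4, 1/3, 5/12)
H(Y) = 0.4680 dits

H(X|Y) = H(X,Y) - H(Y) = 0.7581 - 0.4680 = 0.2901 dits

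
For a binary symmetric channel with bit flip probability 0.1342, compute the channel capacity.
0.4312 bits

For a binary symmetric channel (BSC) with error probability p:
Capacity C = 1 - H(p) bits per symbol

where H(p) = -p log₂(p) - (1-p) log₂(1-p) is the binary entropy function.

H(0.1342) = 0.5688 bits
C = 1 - 0.5688 = 0.4312 bits per symbol

This means we can reliably transmit up to 0.4312 bits of information per channel use.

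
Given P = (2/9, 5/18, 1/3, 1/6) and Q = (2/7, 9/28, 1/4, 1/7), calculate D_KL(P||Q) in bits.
0.0363 bits

KL divergence: D_KL(P||Q) = Σ p(x) log(p(x)/q(x))

Computing term by term:
  x=0: 2/9 × log_2[(2/9)/(2/7)] = 2/9 × -0.3626 = -0.0806
  x=1: 5/18 × log_2[(5/18)/(9/28)] = 5/18 × -0.2106 = -0.0585
  x=2: 1/3 × log_2[(1/3)/(1/4)] = 1/3 × 0.4150 = 0.1383
  x=3: 1/6 × log_2[(1/6)/(1/7)] = 1/6 × 0.2224 = 0.0371

D_KL(P||Q) = 0.0363 bits

Note: KL divergence is always non-negative and equals 0 iff P = Q.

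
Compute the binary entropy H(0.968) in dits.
0.0615 dits

The binary entropy function is:
H(p) = -p log(p) - (1-p) log(1-p)

H(0.968) = -0.968 × log_10(0.968) - 0.032 × log_10(0.032)
H(0.968) = 0.0615 dits

Note: Binary entropy is maximized at p=0.5 (H=1 bit) and minimized at p=0 or p=1 (H=0).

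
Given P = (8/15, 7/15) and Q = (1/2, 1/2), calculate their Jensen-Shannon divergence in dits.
0.0002 dits

Jensen-Shannon divergence is:
JSD(P||Q) = 0.5 × D_KL(P||M) + 0.5 × D_KL(Q||M)
where M = 0.5 × (P + Q) is the mixture distribution.

M = 0.5 × (8/15, 7/15) + 0.5 × (1/2, 1/2) = (0.516667, 0.483333)

D_KL(P||M) = 0.0002 dits
D_KL(Q||M) = 0.0002 dits

JSD(P||Q) = 0.5 × 0.0002 + 0.5 × 0.0002 = 0.0002 dits

Unlike KL divergence, JSD is symmetric and bounded: 0 ≤ JSD ≤ log(2).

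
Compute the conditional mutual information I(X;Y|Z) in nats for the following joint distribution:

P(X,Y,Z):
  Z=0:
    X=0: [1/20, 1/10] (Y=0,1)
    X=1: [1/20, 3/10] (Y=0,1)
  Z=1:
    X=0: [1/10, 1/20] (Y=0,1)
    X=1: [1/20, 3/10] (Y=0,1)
0.0776 nats

Conditional mutual information: I(X;Y|Z) = H(X|Z) + H(Y|Z) - H(X,Y|Z)

H(Z) = 0.6931
H(X,Z) = 1.3040 → H(X|Z) = 0.6109
H(Y,Z) = 1.2488 → H(Y|Z) = 0.5556
H(X,Y,Z) = 1.7820 → H(X,Y|Z) = 1.0889

I(X;Y|Z) = 0.6109 + 0.5556 - 1.0889 = 0.0776 nats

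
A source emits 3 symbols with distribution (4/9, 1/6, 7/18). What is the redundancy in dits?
0.0314 dits

Redundancy measures how far a source is from maximum entropy:
R = H_max - H(X)

Maximum entropy for 3 symbols: H_max = log_10(3) = 0.4771 dits
Actual entropy: H(X) = 0.4457 dits
Redundancy: R = 0.4771 - 0.4457 = 0.0314 dits

This redundancy represents potential for compression: the source could be compressed by 0.0314 dits per symbol.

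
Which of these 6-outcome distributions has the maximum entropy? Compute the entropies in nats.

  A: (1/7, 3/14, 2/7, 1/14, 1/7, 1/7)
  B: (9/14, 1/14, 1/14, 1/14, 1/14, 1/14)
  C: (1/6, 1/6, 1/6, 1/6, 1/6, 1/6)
C

For a discrete distribution over n outcomes, entropy is maximized by the uniform distribution.

Computing entropies:
H(A) = 1.7105 nats
H(B) = 1.2266 nats
H(C) = 1.7918 nats

The uniform distribution (where all probabilities equal 1/6) achieves the maximum entropy of log_e(6) = 1.7918 nats.

Distribution C has the highest entropy.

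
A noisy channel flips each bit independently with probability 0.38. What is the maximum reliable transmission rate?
0.0420 bits

For a binary symmetric channel (BSC) with error probability p:
Capacity C = 1 - H(p) bits per symbol

where H(p) = -p log₂(p) - (1-p) log₂(1-p) is the binary entropy function.

H(0.38) = 0.9580 bits
C = 1 - 0.9580 = 0.0420 bits per symbol

This means we can reliably transmit up to 0.0420 bits of information per channel use.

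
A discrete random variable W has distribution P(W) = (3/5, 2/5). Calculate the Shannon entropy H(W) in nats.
0.6730 nats

Shannon entropy is H(X) = -Σ p(x) log p(x).

For P = (3/5, 2/5):
H = -3/5 × log_e(3/5) -2/5 × log_e(2/5)
H = 0.6730 nats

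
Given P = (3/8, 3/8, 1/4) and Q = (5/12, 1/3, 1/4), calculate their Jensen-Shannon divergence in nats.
0.0012 nats

Jensen-Shannon divergence is:
JSD(P||Q) = 0.5 × D_KL(P||M) + 0.5 × D_KL(Q||M)
where M = 0.5 × (P + Q) is the mixture distribution.

M = 0.5 × (3/8, 3/8, 1/4) + 0.5 × (5/12, 1/3, 1/4) = (0.395833, 0.354167, 1/4)

D_KL(P||M) = 0.0012 nats
D_KL(Q||M) = 0.0012 nats

JSD(P||Q) = 0.5 × 0.0012 + 0.5 × 0.0012 = 0.0012 nats

Unlike KL divergence, JSD is symmetric and bounded: 0 ≤ JSD ≤ log(2).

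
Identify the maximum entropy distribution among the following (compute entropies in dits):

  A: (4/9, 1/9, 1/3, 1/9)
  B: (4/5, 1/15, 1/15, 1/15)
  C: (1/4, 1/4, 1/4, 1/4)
C

For a discrete distribution over n outcomes, entropy is maximized by the uniform distribution.

Computing entropies:
H(A) = 0.5276 dits
H(B) = 0.3127 dits
H(C) = 0.6021 dits

The uniform distribution (where all probabilities equal 1/4) achieves the maximum entropy of log_10(4) = 0.6021 dits.

Distribution C has the highest entropy.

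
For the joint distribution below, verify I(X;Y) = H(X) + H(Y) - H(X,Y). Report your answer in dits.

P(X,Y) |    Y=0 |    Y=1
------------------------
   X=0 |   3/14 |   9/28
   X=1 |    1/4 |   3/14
I(X;Y) = 0.0042 dits

Mutual information has multiple equivalent forms:
- I(X;Y) = H(X) - H(X|Y)
- I(X;Y) = H(Y) - H(Y|X)
- I(X;Y) = H(X) + H(Y) - H(X,Y)

Computing all quantities:
H(X) = 0.2999, H(Y) = 0.2999, H(X,Y) = 0.5957
H(X|Y) = 0.2957, H(Y|X) = 0.2957

Verification:
H(X) - H(X|Y) = 0.2999 - 0.2957 = 0.0042
H(Y) - H(Y|X) = 0.2999 - 0.2957 = 0.0042
H(X) + H(Y) - H(X,Y) = 0.2999 + 0.2999 - 0.5957 = 0.0042

All forms give I(X;Y) = 0.0042 dits. ✓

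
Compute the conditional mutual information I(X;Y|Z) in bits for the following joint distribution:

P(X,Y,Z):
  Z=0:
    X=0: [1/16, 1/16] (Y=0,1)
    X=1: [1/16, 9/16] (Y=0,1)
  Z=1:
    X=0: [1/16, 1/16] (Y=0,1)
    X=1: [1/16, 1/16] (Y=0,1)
0.0694 bits

Conditional mutual information: I(X;Y|Z) = H(X|Z) + H(Y|Z) - H(X,Y|Z)

H(Z) = 0.8113
H(X,Z) = 1.5488 → H(X|Z) = 0.7375
H(Y,Z) = 1.5488 → H(Y|Z) = 0.7375
H(X,Y,Z) = 2.2169 → H(X,Y|Z) = 1.4056

I(X;Y|Z) = 0.7375 + 0.7375 - 1.4056 = 0.0694 bits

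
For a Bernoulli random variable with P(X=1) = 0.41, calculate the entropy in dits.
0.2940 dits

The binary entropy function is:
H(p) = -p log(p) - (1-p) log(1-p)

H(0.41) = -0.41 × log_10(0.41) - 0.59 × log_10(0.59)
H(0.41) = 0.2940 dits

Note: Binary entropy is maximized at p=0.5 (H=1 bit) and minimized at p=0 or p=1 (H=0).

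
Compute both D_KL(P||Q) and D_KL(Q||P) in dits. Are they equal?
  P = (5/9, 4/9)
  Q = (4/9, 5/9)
D_KL(P||Q) = 0.0108, D_KL(Q||P) = 0.0108

KL divergence is not symmetric: D_KL(P||Q) ≠ D_KL(Q||P) in general.

D_KL(P||Q) = 0.0108 dits
D_KL(Q||P) = 0.0108 dits

In this case they happen to be equal (to 4 decimal places).

This asymmetry is why KL divergence is not a true distance metric.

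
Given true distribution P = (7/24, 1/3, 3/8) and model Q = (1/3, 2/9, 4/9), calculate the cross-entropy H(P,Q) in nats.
1.1259 nats

Cross-entropy: H(P,Q) = -Σ p(x) log q(x)

Alternatively: H(P,Q) = H(P) + D_KL(P||Q)
H(P) = 1.0934 nats
D_KL(P||Q) = 0.0325 nats

H(P,Q) = 1.0934 + 0.0325 = 1.1259 nats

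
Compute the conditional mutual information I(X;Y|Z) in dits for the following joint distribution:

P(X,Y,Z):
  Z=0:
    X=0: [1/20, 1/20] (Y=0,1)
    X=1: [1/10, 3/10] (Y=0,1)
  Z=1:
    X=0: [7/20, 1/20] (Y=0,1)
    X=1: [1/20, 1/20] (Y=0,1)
0.0180 dits

Conditional mutual information: I(X;Y|Z) = H(X|Z) + H(Y|Z) - H(X,Y|Z)

H(Z) = 0.3010
H(X,Z) = 0.5184 → H(X|Z) = 0.2173
H(Y,Z) = 0.5423 → H(Y|Z) = 0.2413
H(X,Y,Z) = 0.7417 → H(X,Y|Z) = 0.4407

I(X;Y|Z) = 0.2173 + 0.2413 - 0.4407 = 0.0180 dits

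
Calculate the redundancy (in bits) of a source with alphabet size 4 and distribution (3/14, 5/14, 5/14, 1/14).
0.1908 bits

Redundancy measures how far a source is from maximum entropy:
R = H_max - H(X)

Maximum entropy for 4 symbols: H_max = log_2(4) = 2.0000 bits
Actual entropy: H(X) = 1.8092 bits
Redundancy: R = 2.0000 - 1.8092 = 0.1908 bits

This redundancy represents potential for compression: the source could be compressed by 0.1908 bits per symbol.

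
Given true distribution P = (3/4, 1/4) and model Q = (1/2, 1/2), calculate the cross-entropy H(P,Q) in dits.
0.3010 dits

Cross-entropy: H(P,Q) = -Σ p(x) log q(x)

Alternatively: H(P,Q) = H(P) + D_KL(P||Q)
H(P) = 0.2442 dits
D_KL(P||Q) = 0.0568 dits

H(P,Q) = 0.2442 + 0.0568 = 0.3010 dits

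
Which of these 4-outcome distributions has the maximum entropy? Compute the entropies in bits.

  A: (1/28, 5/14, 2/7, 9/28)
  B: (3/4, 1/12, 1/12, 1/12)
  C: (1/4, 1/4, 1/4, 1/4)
C

For a discrete distribution over n outcomes, entropy is maximized by the uniform distribution.

Computing entropies:
H(A) = 1.7449 bits
H(B) = 1.2075 bits
H(C) = 2.0000 bits

The uniform distribution (where all probabilities equal 1/4) achieves the maximum entropy of log_2(4) = 2.0000 bits.

Distribution C has the highest entropy.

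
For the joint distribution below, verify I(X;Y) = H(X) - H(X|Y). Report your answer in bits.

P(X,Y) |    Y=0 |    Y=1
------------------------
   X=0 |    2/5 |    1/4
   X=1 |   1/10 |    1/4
I(X;Y) = 0.0731 bits

Mutual information has multiple equivalent forms:
- I(X;Y) = H(X) - H(X|Y)
- I(X;Y) = H(Y) - H(Y|X)
- I(X;Y) = H(X) + H(Y) - H(X,Y)

Computing all quantities:
H(X) = 0.9341, H(Y) = 1.0000, H(X,Y) = 1.8610
H(X|Y) = 0.8610, H(Y|X) = 0.9269

Verification:
H(X) - H(X|Y) = 0.9341 - 0.8610 = 0.0731
H(Y) - H(Y|X) = 1.0000 - 0.9269 = 0.0731
H(X) + H(Y) - H(X,Y) = 0.9341 + 1.0000 - 1.8610 = 0.0731

All forms give I(X;Y) = 0.0731 bits. ✓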